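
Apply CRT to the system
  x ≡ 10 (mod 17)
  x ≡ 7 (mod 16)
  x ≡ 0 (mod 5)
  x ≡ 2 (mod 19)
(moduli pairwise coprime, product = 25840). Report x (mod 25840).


Product of moduli M = 17 · 16 · 5 · 19 = 25840.
Merge one congruence at a time:
  Start: x ≡ 10 (mod 17).
  Combine with x ≡ 7 (mod 16); new modulus lcm = 272.
    Write x = 10 + 17·t and substitute into x ≡ 7 (mod 16): 17·t ≡ 7 − 10 = -3 (mod 16).
    Reduce coefficients mod 16: 1·t ≡ 13 (mod 16).
    So t ≡ 13 (mod 16).
    Then x = 10 + 17·13 = 231, valid modulo lcm(17, 16) = 272: x ≡ 231 (mod 272).
  Combine with x ≡ 0 (mod 5); new modulus lcm = 1360.
    Write x = 231 + 272·t and substitute into x ≡ 0 (mod 5): 272·t ≡ 0 − 231 = -231 (mod 5).
    Reduce coefficients mod 5: 2·t ≡ 4 (mod 5).
    The inverse of 2 mod 5 is 3 (since 2·3 = 6 = 1·5 + 1), so t ≡ 3·4 = 12 ≡ 2 (mod 5).
    Then x = 231 + 272·2 = 775, valid modulo lcm(272, 5) = 1360: x ≡ 775 (mod 1360).
  Combine with x ≡ 2 (mod 19); new modulus lcm = 25840.
    Write x = 775 + 1360·t and substitute into x ≡ 2 (mod 19): 1360·t ≡ 2 − 775 = -773 (mod 19).
    Reduce coefficients mod 19: 11·t ≡ 6 (mod 19).
    The inverse of 11 mod 19 is 7 (since 11·7 = 77 = 4·19 + 1), so t ≡ 7·6 = 42 ≡ 4 (mod 19).
    Then x = 775 + 1360·4 = 6215, valid modulo lcm(1360, 19) = 25840: x ≡ 6215 (mod 25840).
Verify against each original: 6215 mod 17 = 10, 6215 mod 16 = 7, 6215 mod 5 = 0, 6215 mod 19 = 2.

x ≡ 6215 (mod 25840).


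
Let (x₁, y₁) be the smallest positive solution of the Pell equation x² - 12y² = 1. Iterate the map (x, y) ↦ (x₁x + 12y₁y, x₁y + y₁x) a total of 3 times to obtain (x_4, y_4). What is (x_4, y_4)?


Step 1: Find the fundamental solution (x₁, y₁) of x² - 12y² = 1.
  Expand √12 as a continued fraction. a₀ = ⌊√12⌋ = 3; iterate m_{k+1} = d_k·a_k − m_k, d_{k+1} = (12 − m_{k+1}²)/d_k, a_{k+1} = ⌊(a₀ + m_{k+1})/d_{k+1}⌋ (starting m₀ = 0, d₀ = 1), with convergents p_k = a_k·p_{k-1} + p_{k-2}, q_k = a_k·q_{k-1} + q_{k-2} (p₋₁ = 1, q₋₁ = 0):
  k = 0: a₀ = 3; p₀/q₀ = 3/1; p₀² − 12·q₀² = 9 − 12 = -3.
  k = 1: m = 3, d = 3, a = ⌊(3 + 3)/3⌋ = 2; p/q = (2·3 + 1)/(2·1 + 0) = 7/2; p² − 12·q² = 49 − 48 = 1.
  The first convergent with p² − 12·q² = 1 gives the fundamental solution (x₁, y₁) = (7, 2).
Step 2: Apply the recurrence (x_{n+1}, y_{n+1}) = (x₁x_n + 12y₁y_n, x₁y_n + y₁x_n) repeatedly.
  From (x_1, y_1) = (7, 2): x_2 = 7·7 + 12·2·2 = 97; y_2 = 7·2 + 2·7 = 28.
  From (x_2, y_2) = (97, 28): x_3 = 7·97 + 12·2·28 = 1351; y_3 = 7·28 + 2·97 = 390.
  From (x_3, y_3) = (1351, 390): x_4 = 7·1351 + 12·2·390 = 18817; y_4 = 7·390 + 2·1351 = 5432.
Step 3: Verify x_4² - 12·y_4² = 354079489 - 354079488 = 1 (should be 1). ✓

(x_1, y_1) = (7, 2); (x_4, y_4) = (18817, 5432).


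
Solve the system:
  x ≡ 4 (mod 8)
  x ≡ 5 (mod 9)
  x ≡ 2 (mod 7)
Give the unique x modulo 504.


Moduli 8, 9, 7 are pairwise coprime; by CRT there is a unique solution modulo M = 8 · 9 · 7 = 504.
Solve pairwise, accumulating the modulus:
  Start with x ≡ 4 (mod 8).
  Combine with x ≡ 5 (mod 9): since gcd(8, 9) = 1, we get a unique residue mod 72.
    Write x = 4 + 8·t and substitute into x ≡ 5 (mod 9): 8·t ≡ 5 − 4 = 1 (mod 9).
    The inverse of 8 mod 9 is 8 (since 8·8 = 64 = 7·9 + 1), so t ≡ 8·1 = 8 ≡ 8 (mod 9).
    Then x = 4 + 8·8 = 68, valid modulo lcm(8, 9) = 72: x ≡ 68 (mod 72).
  Combine with x ≡ 2 (mod 7): since gcd(72, 7) = 1, we get a unique residue mod 504.
    Write x = 68 + 72·t and substitute into x ≡ 2 (mod 7): 72·t ≡ 2 − 68 = -66 (mod 7).
    Reduce coefficients mod 7: 2·t ≡ 4 (mod 7).
    The inverse of 2 mod 7 is 4 (since 2·4 = 8 = 1·7 + 1), so t ≡ 4·4 = 16 ≡ 2 (mod 7).
    Then x = 68 + 72·2 = 212, valid modulo lcm(72, 7) = 504: x ≡ 212 (mod 504).
Verify: 212 mod 8 = 4 ✓, 212 mod 9 = 5 ✓, 212 mod 7 = 2 ✓.

x ≡ 212 (mod 504).


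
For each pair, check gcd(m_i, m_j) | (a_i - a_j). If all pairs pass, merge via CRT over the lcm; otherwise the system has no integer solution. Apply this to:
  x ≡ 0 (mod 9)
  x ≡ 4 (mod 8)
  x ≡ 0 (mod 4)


Moduli 9, 8, 4 are not pairwise coprime, so CRT works modulo lcm(m_i) when all pairwise compatibility conditions hold.
Pairwise compatibility: gcd(m_i, m_j) must divide a_i - a_j for every pair.
Merge one congruence at a time:
  Start: x ≡ 0 (mod 9).
  Combine with x ≡ 4 (mod 8): gcd(9, 8) = 1; 4 - 0 = 4, which IS divisible by 1, so compatible.
    Write x = 0 + 9·t and substitute into x ≡ 4 (mod 8): 9·t ≡ 4 − 0 = 4 (mod 8).
    Reduce coefficients mod 8: 1·t ≡ 4 (mod 8).
    So t ≡ 4 (mod 8).
    Then x = 0 + 9·4 = 36, valid modulo lcm(9, 8) = 72: x ≡ 36 (mod 72).
  Combine with x ≡ 0 (mod 4): gcd(72, 4) = 4; 0 - 36 = -36, which IS divisible by 4, so compatible.
    Write x = 36 + 72·t and substitute into x ≡ 0 (mod 4): 72·t ≡ 0 − 36 = -36 (mod 4).
    Divide the congruence (and modulus) by g = 4: 18·t ≡ -9 (mod 1).
    Modulo 1 every t works; take t = 0.
    Then x = 36 + 72·0 = 36, valid modulo lcm(72, 4) = 72: x ≡ 36 (mod 72).
Verify: 36 mod 9 = 0, 36 mod 8 = 4, 36 mod 4 = 0.

x ≡ 36 (mod 72).


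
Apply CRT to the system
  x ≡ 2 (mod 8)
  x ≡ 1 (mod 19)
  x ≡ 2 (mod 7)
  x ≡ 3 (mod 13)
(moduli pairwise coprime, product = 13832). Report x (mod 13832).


Product of moduli M = 8 · 19 · 7 · 13 = 13832.
Merge one congruence at a time:
  Start: x ≡ 2 (mod 8).
  Combine with x ≡ 1 (mod 19); new modulus lcm = 152.
    Write x = 2 + 8·t and substitute into x ≡ 1 (mod 19): 8·t ≡ 1 − 2 = -1 (mod 19).
    Reduce coefficients mod 19: 8·t ≡ 18 (mod 19).
    The inverse of 8 mod 19 is 12 (since 8·12 = 96 = 5·19 + 1), so t ≡ 12·18 = 216 ≡ 7 (mod 19).
    Then x = 2 + 8·7 = 58, valid modulo lcm(8, 19) = 152: x ≡ 58 (mod 152).
  Combine with x ≡ 2 (mod 7); new modulus lcm = 1064.
    Write x = 58 + 152·t and substitute into x ≡ 2 (mod 7): 152·t ≡ 2 − 58 = -56 (mod 7).
    Reduce coefficients mod 7: 5·t ≡ 0 (mod 7).
    The inverse of 5 mod 7 is 3 (since 5·3 = 15 = 2·7 + 1), so t ≡ 3·0 = 0 ≡ 0 (mod 7).
    Then x = 58 + 152·0 = 58, valid modulo lcm(152, 7) = 1064: x ≡ 58 (mod 1064).
  Combine with x ≡ 3 (mod 13); new modulus lcm = 13832.
    Write x = 58 + 1064·t and substitute into x ≡ 3 (mod 13): 1064·t ≡ 3 − 58 = -55 (mod 13).
    Reduce coefficients mod 13: 11·t ≡ 10 (mod 13).
    The inverse of 11 mod 13 is 6 (since 11·6 = 66 = 5·13 + 1), so t ≡ 6·10 = 60 ≡ 8 (mod 13).
    Then x = 58 + 1064·8 = 8570, valid modulo lcm(1064, 13) = 13832: x ≡ 8570 (mod 13832).
Verify against each original: 8570 mod 8 = 2, 8570 mod 19 = 1, 8570 mod 7 = 2, 8570 mod 13 = 3.

x ≡ 8570 (mod 13832).


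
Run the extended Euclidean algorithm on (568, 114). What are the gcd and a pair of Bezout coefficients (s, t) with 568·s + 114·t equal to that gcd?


Euclidean algorithm on (568, 114) — divide until remainder is 0:
  568 = 4 · 114 + 112
  114 = 1 · 112 + 2
  112 = 56 · 2 + 0
gcd(568, 114) = 2.
Track Bezout coefficients alongside the remainders: start with r₀ = 568 = a·1 + b·0 (s = 1, t = 0) and r₁ = 114 = a·0 + b·1 (s = 0, t = 1); each new remainder r_{k+1} = r_{k-1} − q_k·r_k inherits s_{k+1} = s_{k-1} − q_k·s_k, t_{k+1} = t_{k-1} − q_k·t_k, so r_k = a·s_k + b·t_k at every step:
  q = 4: r = 112, s = 1 − 4·0 = 1, t = 0 − 4·1 = -4  (check: 568·1 + 114·(-4) = 112)
  q = 1: r = 2, s = 0 − 1·1 = -1, t = 1 − 1·(-4) = 5  (check: 568·(-1) + 114·5 = 2)
The row with r = 2 (the gcd) gives the Bezout coefficients s = -1, t = 5.
Result: 568 · (-1) + 114 · (5) = 2.

gcd(568, 114) = 2; s = -1, t = 5 (check: 568·(-1) + 114·5 = 2).


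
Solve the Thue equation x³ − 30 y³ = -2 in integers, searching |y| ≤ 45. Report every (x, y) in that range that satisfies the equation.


The equation is x³ - 30y³ = -2. For fixed y, x³ = 30·y³ − 2, so a solution requires the RHS to be a perfect cube.
Strategy: iterate y from -45 to 45, compute RHS = 30·y³ − 2, and check whether it is a (positive or negative) perfect cube.
Check small values of y:
  y = 0: RHS = -2 is not a perfect cube.
  y = 1: RHS = 28 is not a perfect cube.
  y = -1: RHS = -32 is not a perfect cube.
  y = 2: RHS = 238 is not a perfect cube.
  y = -2: RHS = -242 is not a perfect cube.
  y = 3: RHS = 808 is not a perfect cube.
  y = -3: RHS = -812 is not a perfect cube.
Continuing the search up to |y| = 45 finds no solutions either.
No (x, y) in the scanned range satisfies the equation.

No integer solutions with |y| ≤ 45.


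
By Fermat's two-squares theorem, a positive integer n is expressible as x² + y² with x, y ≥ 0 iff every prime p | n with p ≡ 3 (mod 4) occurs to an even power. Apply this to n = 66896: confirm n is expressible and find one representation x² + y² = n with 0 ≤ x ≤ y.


Step 1: Factor n = 66896 = 2^4 · 37 · 113.
Step 2: Check the mod-4 condition on each prime factor: 2 = 2 (special); 37 ≡ 1 (mod 4), exponent 1; 113 ≡ 1 (mod 4), exponent 1.
All primes ≡ 3 (mod 4) appear to even exponent (or don't appear), so by the two-squares theorem n IS expressible as a sum of two squares.
Step 3: Build a representation. Group n = k² · m with k = 4 and m = 37 · 113 = 4181 (a product of primes ≡ 1 (mod 4)); a representation of m scales to one of n via (k·x)² + (k·y)² = k²(x² + y²). Each prime p ≡ 1 (mod 4) is itself a sum of two squares; find a² by testing p − a² for a perfect square:
  37: 37 − 1² = 36 = 6² ⇒ 37 = 1² + 6².
  113: 113 − 1² = 112, 113 − 2² = 109, 113 − 3² = 104, 113 − 4² = 97, 113 − 5² = 88, 113 − 6² = 77, 113 − 7² = 64 = 8² ⇒ 113 = 7² + 8².
  Combine using the Brahmagupta–Fibonacci identity (a² + b²)(c² + d²) = (ac − bd)² + (ad + bc)² = (ac + bd)² + (ad − bc)²:
  37 · 113 = 4181: from (1² + 6²)(7² + 8²), take (1·7 − 6·8, 1·8 + 6·7) = (7 − 48, 8 + 42) = (-41, 50); dropping signs (only squares matter) gives (41, 50); check 41² + 50² = 1681 + 2500 = 4181 ✓.
  Scale by k = 4: (4·41, 4·50) = (164, 200).
Step 4: Order so x ≤ y and verify: 164² + 200² = 26896 + 40000 = 66896 = n. ✓

n = 66896 = 164² + 200² (one valid representation with x ≤ y).


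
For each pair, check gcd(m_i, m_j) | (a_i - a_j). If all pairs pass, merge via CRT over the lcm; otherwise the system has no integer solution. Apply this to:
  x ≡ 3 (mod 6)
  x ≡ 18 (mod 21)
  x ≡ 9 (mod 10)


Moduli 6, 21, 10 are not pairwise coprime, so CRT works modulo lcm(m_i) when all pairwise compatibility conditions hold.
Pairwise compatibility: gcd(m_i, m_j) must divide a_i - a_j for every pair.
Merge one congruence at a time:
  Start: x ≡ 3 (mod 6).
  Combine with x ≡ 18 (mod 21): gcd(6, 21) = 3; 18 - 3 = 15, which IS divisible by 3, so compatible.
    Write x = 3 + 6·t and substitute into x ≡ 18 (mod 21): 6·t ≡ 18 − 3 = 15 (mod 21).
    Divide the congruence (and modulus) by g = 3: 2·t ≡ 5 (mod 7).
    The inverse of 2 mod 7 is 4 (since 2·4 = 8 = 1·7 + 1), so t ≡ 4·5 = 20 ≡ 6 (mod 7).
    Then x = 3 + 6·6 = 39, valid modulo lcm(6, 21) = 42: x ≡ 39 (mod 42).
  Combine with x ≡ 9 (mod 10): gcd(42, 10) = 2; 9 - 39 = -30, which IS divisible by 2, so compatible.
    Write x = 39 + 42·t and substitute into x ≡ 9 (mod 10): 42·t ≡ 9 − 39 = -30 (mod 10).
    Divide the congruence (and modulus) by g = 2: 21·t ≡ -15 (mod 5).
    Reduce coefficients mod 5: 1·t ≡ 0 (mod 5).
    So t ≡ 0 (mod 5).
    Then x = 39 + 42·0 = 39, valid modulo lcm(42, 10) = 210: x ≡ 39 (mod 210).
Verify: 39 mod 6 = 3, 39 mod 21 = 18, 39 mod 10 = 9.

x ≡ 39 (mod 210).


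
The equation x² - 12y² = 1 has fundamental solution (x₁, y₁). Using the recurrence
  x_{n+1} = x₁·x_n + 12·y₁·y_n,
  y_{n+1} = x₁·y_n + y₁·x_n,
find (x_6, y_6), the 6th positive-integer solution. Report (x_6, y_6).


Step 1: Find the fundamental solution (x₁, y₁) of x² - 12y² = 1.
  Expand √12 as a continued fraction. a₀ = ⌊√12⌋ = 3; iterate m_{k+1} = d_k·a_k − m_k, d_{k+1} = (12 − m_{k+1}²)/d_k, a_{k+1} = ⌊(a₀ + m_{k+1})/d_{k+1}⌋ (starting m₀ = 0, d₀ = 1), with convergents p_k = a_k·p_{k-1} + p_{k-2}, q_k = a_k·q_{k-1} + q_{k-2} (p₋₁ = 1, q₋₁ = 0):
  k = 0: a₀ = 3; p₀/q₀ = 3/1; p₀² − 12·q₀² = 9 − 12 = -3.
  k = 1: m = 3, d = 3, a = ⌊(3 + 3)/3⌋ = 2; p/q = (2·3 + 1)/(2·1 + 0) = 7/2; p² − 12·q² = 49 − 48 = 1.
  The first convergent with p² − 12·q² = 1 gives the fundamental solution (x₁, y₁) = (7, 2).
Step 2: Apply the recurrence (x_{n+1}, y_{n+1}) = (x₁x_n + 12y₁y_n, x₁y_n + y₁x_n) repeatedly.
  From (x_1, y_1) = (7, 2): x_2 = 7·7 + 12·2·2 = 97; y_2 = 7·2 + 2·7 = 28.
  From (x_2, y_2) = (97, 28): x_3 = 7·97 + 12·2·28 = 1351; y_3 = 7·28 + 2·97 = 390.
  From (x_3, y_3) = (1351, 390): x_4 = 7·1351 + 12·2·390 = 18817; y_4 = 7·390 + 2·1351 = 5432.
  From (x_4, y_4) = (18817, 5432): x_5 = 7·18817 + 12·2·5432 = 262087; y_5 = 7·5432 + 2·18817 = 75658.
  From (x_5, y_5) = (262087, 75658): x_6 = 7·262087 + 12·2·75658 = 3650401; y_6 = 7·75658 + 2·262087 = 1053780.
Step 3: Verify x_6² - 12·y_6² = 13325427460801 - 13325427460800 = 1 (should be 1). ✓

(x_1, y_1) = (7, 2); (x_6, y_6) = (3650401, 1053780).


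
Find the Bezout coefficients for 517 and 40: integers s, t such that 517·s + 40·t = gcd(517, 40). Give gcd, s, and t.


Euclidean algorithm on (517, 40) — divide until remainder is 0:
  517 = 12 · 40 + 37
  40 = 1 · 37 + 3
  37 = 12 · 3 + 1
  3 = 3 · 1 + 0
gcd(517, 40) = 1.
Track Bezout coefficients alongside the remainders: start with r₀ = 517 = a·1 + b·0 (s = 1, t = 0) and r₁ = 40 = a·0 + b·1 (s = 0, t = 1); each new remainder r_{k+1} = r_{k-1} − q_k·r_k inherits s_{k+1} = s_{k-1} − q_k·s_k, t_{k+1} = t_{k-1} − q_k·t_k, so r_k = a·s_k + b·t_k at every step:
  q = 12: r = 37, s = 1 − 12·0 = 1, t = 0 − 12·1 = -12  (check: 517·1 + 40·(-12) = 37)
  q = 1: r = 3, s = 0 − 1·1 = -1, t = 1 − 1·(-12) = 13  (check: 517·(-1) + 40·13 = 3)
  q = 12: r = 1, s = 1 − 12·(-1) = 13, t = -12 − 12·13 = -168  (check: 517·13 + 40·(-168) = 1)
The row with r = 1 (the gcd) gives the Bezout coefficients s = 13, t = -168.
Result: 517 · (13) + 40 · (-168) = 1.

gcd(517, 40) = 1; s = 13, t = -168 (check: 517·13 + 40·(-168) = 1).


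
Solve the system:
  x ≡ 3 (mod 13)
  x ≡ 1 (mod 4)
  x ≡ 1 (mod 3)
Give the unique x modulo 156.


Moduli 13, 4, 3 are pairwise coprime; by CRT there is a unique solution modulo M = 13 · 4 · 3 = 156.
Solve pairwise, accumulating the modulus:
  Start with x ≡ 3 (mod 13).
  Combine with x ≡ 1 (mod 4): since gcd(13, 4) = 1, we get a unique residue mod 52.
    Write x = 3 + 13·t and substitute into x ≡ 1 (mod 4): 13·t ≡ 1 − 3 = -2 (mod 4).
    Reduce coefficients mod 4: 1·t ≡ 2 (mod 4).
    So t ≡ 2 (mod 4).
    Then x = 3 + 13·2 = 29, valid modulo lcm(13, 4) = 52: x ≡ 29 (mod 52).
  Combine with x ≡ 1 (mod 3): since gcd(52, 3) = 1, we get a unique residue mod 156.
    Write x = 29 + 52·t and substitute into x ≡ 1 (mod 3): 52·t ≡ 1 − 29 = -28 (mod 3).
    Reduce coefficients mod 3: 1·t ≡ 2 (mod 3).
    So t ≡ 2 (mod 3).
    Then x = 29 + 52·2 = 133, valid modulo lcm(52, 3) = 156: x ≡ 133 (mod 156).
Verify: 133 mod 13 = 3 ✓, 133 mod 4 = 1 ✓, 133 mod 3 = 1 ✓.

x ≡ 133 (mod 156).


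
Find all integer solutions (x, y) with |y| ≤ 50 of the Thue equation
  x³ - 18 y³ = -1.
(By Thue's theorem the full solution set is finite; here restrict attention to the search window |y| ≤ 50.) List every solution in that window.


The equation is x³ - 18y³ = -1. For fixed y, x³ = 18·y³ − 1, so a solution requires the RHS to be a perfect cube.
Strategy: iterate y from -50 to 50, compute RHS = 18·y³ − 1, and check whether it is a (positive or negative) perfect cube.
Check small values of y:
  y = 0: RHS = -1 = (-1)³ ⇒ x = -1 works.
  y = 1: RHS = 17 is not a perfect cube.
  y = -1: RHS = -19 is not a perfect cube.
  y = 2: RHS = 143 is not a perfect cube.
  y = -2: RHS = -145 is not a perfect cube.
  y = 3: RHS = 485 is not a perfect cube.
  y = -3: RHS = -487 is not a perfect cube.
Continuing the search up to |y| = 50 finds no further solutions beyond those listed.
Collected solutions: (-1, 0).

Solutions (with |y| ≤ 50): (-1, 0).


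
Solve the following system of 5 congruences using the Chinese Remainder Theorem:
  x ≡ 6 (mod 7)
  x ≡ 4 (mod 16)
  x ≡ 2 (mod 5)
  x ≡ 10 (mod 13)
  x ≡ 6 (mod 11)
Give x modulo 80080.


Product of moduli M = 7 · 16 · 5 · 13 · 11 = 80080.
Merge one congruence at a time:
  Start: x ≡ 6 (mod 7).
  Combine with x ≡ 4 (mod 16); new modulus lcm = 112.
    Write x = 6 + 7·t and substitute into x ≡ 4 (mod 16): 7·t ≡ 4 − 6 = -2 (mod 16).
    Reduce coefficients mod 16: 7·t ≡ 14 (mod 16).
    The inverse of 7 mod 16 is 7 (since 7·7 = 49 = 3·16 + 1), so t ≡ 7·14 = 98 ≡ 2 (mod 16).
    Then x = 6 + 7·2 = 20, valid modulo lcm(7, 16) = 112: x ≡ 20 (mod 112).
  Combine with x ≡ 2 (mod 5); new modulus lcm = 560.
    Write x = 20 + 112·t and substitute into x ≡ 2 (mod 5): 112·t ≡ 2 − 20 = -18 (mod 5).
    Reduce coefficients mod 5: 2·t ≡ 2 (mod 5).
    The inverse of 2 mod 5 is 3 (since 2·3 = 6 = 1·5 + 1), so t ≡ 3·2 = 6 ≡ 1 (mod 5).
    Then x = 20 + 112·1 = 132, valid modulo lcm(112, 5) = 560: x ≡ 132 (mod 560).
  Combine with x ≡ 10 (mod 13); new modulus lcm = 7280.
    Write x = 132 + 560·t and substitute into x ≡ 10 (mod 13): 560·t ≡ 10 − 132 = -122 (mod 13).
    Reduce coefficients mod 13: 1·t ≡ 8 (mod 13).
    So t ≡ 8 (mod 13).
    Then x = 132 + 560·8 = 4612, valid modulo lcm(560, 13) = 7280: x ≡ 4612 (mod 7280).
  Combine with x ≡ 6 (mod 11); new modulus lcm = 80080.
    Write x = 4612 + 7280·t and substitute into x ≡ 6 (mod 11): 7280·t ≡ 6 − 4612 = -4606 (mod 11).
    Reduce coefficients mod 11: 9·t ≡ 3 (mod 11).
    The inverse of 9 mod 11 is 5 (since 9·5 = 45 = 4·11 + 1), so t ≡ 5·3 = 15 ≡ 4 (mod 11).
    Then x = 4612 + 7280·4 = 33732, valid modulo lcm(7280, 11) = 80080: x ≡ 33732 (mod 80080).
Verify against each original: 33732 mod 7 = 6, 33732 mod 16 = 4, 33732 mod 5 = 2, 33732 mod 13 = 10, 33732 mod 11 = 6.

x ≡ 33732 (mod 80080).


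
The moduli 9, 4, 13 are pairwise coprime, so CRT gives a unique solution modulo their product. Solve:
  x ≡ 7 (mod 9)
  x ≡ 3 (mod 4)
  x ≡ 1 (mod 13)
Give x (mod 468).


Moduli 9, 4, 13 are pairwise coprime; by CRT there is a unique solution modulo M = 9 · 4 · 13 = 468.
Solve pairwise, accumulating the modulus:
  Start with x ≡ 7 (mod 9).
  Combine with x ≡ 3 (mod 4): since gcd(9, 4) = 1, we get a unique residue mod 36.
    Write x = 7 + 9·t and substitute into x ≡ 3 (mod 4): 9·t ≡ 3 − 7 = -4 (mod 4).
    Reduce coefficients mod 4: 1·t ≡ 0 (mod 4).
    So t ≡ 0 (mod 4).
    Then x = 7 + 9·0 = 7, valid modulo lcm(9, 4) = 36: x ≡ 7 (mod 36).
  Combine with x ≡ 1 (mod 13): since gcd(36, 13) = 1, we get a unique residue mod 468.
    Write x = 7 + 36·t and substitute into x ≡ 1 (mod 13): 36·t ≡ 1 − 7 = -6 (mod 13).
    Reduce coefficients mod 13: 10·t ≡ 7 (mod 13).
    The inverse of 10 mod 13 is 4 (since 10·4 = 40 = 3·13 + 1), so t ≡ 4·7 = 28 ≡ 2 (mod 13).
    Then x = 7 + 36·2 = 79, valid modulo lcm(36, 13) = 468: x ≡ 79 (mod 468).
Verify: 79 mod 9 = 7 ✓, 79 mod 4 = 3 ✓, 79 mod 13 = 1 ✓.

x ≡ 79 (mod 468).


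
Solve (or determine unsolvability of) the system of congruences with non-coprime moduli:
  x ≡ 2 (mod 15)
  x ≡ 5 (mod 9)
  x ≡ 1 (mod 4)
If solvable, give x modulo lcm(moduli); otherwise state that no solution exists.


Moduli 15, 9, 4 are not pairwise coprime, so CRT works modulo lcm(m_i) when all pairwise compatibility conditions hold.
Pairwise compatibility: gcd(m_i, m_j) must divide a_i - a_j for every pair.
Merge one congruence at a time:
  Start: x ≡ 2 (mod 15).
  Combine with x ≡ 5 (mod 9): gcd(15, 9) = 3; 5 - 2 = 3, which IS divisible by 3, so compatible.
    Write x = 2 + 15·t and substitute into x ≡ 5 (mod 9): 15·t ≡ 5 − 2 = 3 (mod 9).
    Divide the congruence (and modulus) by g = 3: 5·t ≡ 1 (mod 3).
    Reduce coefficients mod 3: 2·t ≡ 1 (mod 3).
    The inverse of 2 mod 3 is 2 (since 2·2 = 4 = 1·3 + 1), so t ≡ 2·1 = 2 ≡ 2 (mod 3).
    Then x = 2 + 15·2 = 32, valid modulo lcm(15, 9) = 45: x ≡ 32 (mod 45).
  Combine with x ≡ 1 (mod 4): gcd(45, 4) = 1; 1 - 32 = -31, which IS divisible by 1, so compatible.
    Write x = 32 + 45·t and substitute into x ≡ 1 (mod 4): 45·t ≡ 1 − 32 = -31 (mod 4).
    Reduce coefficients mod 4: 1·t ≡ 1 (mod 4).
    So t ≡ 1 (mod 4).
    Then x = 32 + 45·1 = 77, valid modulo lcm(45, 4) = 180: x ≡ 77 (mod 180).
Verify: 77 mod 15 = 2, 77 mod 9 = 5, 77 mod 4 = 1.

x ≡ 77 (mod 180).


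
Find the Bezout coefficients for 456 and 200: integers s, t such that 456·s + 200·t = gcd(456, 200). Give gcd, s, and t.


Euclidean algorithm on (456, 200) — divide until remainder is 0:
  456 = 2 · 200 + 56
  200 = 3 · 56 + 32
  56 = 1 · 32 + 24
  32 = 1 · 24 + 8
  24 = 3 · 8 + 0
gcd(456, 200) = 8.
Track Bezout coefficients alongside the remainders: start with r₀ = 456 = a·1 + b·0 (s = 1, t = 0) and r₁ = 200 = a·0 + b·1 (s = 0, t = 1); each new remainder r_{k+1} = r_{k-1} − q_k·r_k inherits s_{k+1} = s_{k-1} − q_k·s_k, t_{k+1} = t_{k-1} − q_k·t_k, so r_k = a·s_k + b·t_k at every step:
  q = 2: r = 56, s = 1 − 2·0 = 1, t = 0 − 2·1 = -2  (check: 456·1 + 200·(-2) = 56)
  q = 3: r = 32, s = 0 − 3·1 = -3, t = 1 − 3·(-2) = 7  (check: 456·(-3) + 200·7 = 32)
  q = 1: r = 24, s = 1 − 1·(-3) = 4, t = -2 − 1·7 = -9  (check: 456·4 + 200·(-9) = 24)
  q = 1: r = 8, s = -3 − 1·4 = -7, t = 7 − 1·(-9) = 16  (check: 456·(-7) + 200·16 = 8)
The row with r = 8 (the gcd) gives the Bezout coefficients s = -7, t = 16.
Result: 456 · (-7) + 200 · (16) = 8.

gcd(456, 200) = 8; s = -7, t = 16 (check: 456·(-7) + 200·16 = 8).


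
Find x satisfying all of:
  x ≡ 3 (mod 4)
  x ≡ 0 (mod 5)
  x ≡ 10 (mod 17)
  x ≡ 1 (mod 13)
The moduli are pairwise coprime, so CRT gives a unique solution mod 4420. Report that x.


Product of moduli M = 4 · 5 · 17 · 13 = 4420.
Merge one congruence at a time:
  Start: x ≡ 3 (mod 4).
  Combine with x ≡ 0 (mod 5); new modulus lcm = 20.
    Write x = 3 + 4·t and substitute into x ≡ 0 (mod 5): 4·t ≡ 0 − 3 = -3 (mod 5).
    Reduce coefficients mod 5: 4·t ≡ 2 (mod 5).
    The inverse of 4 mod 5 is 4 (since 4·4 = 16 = 3·5 + 1), so t ≡ 4·2 = 8 ≡ 3 (mod 5).
    Then x = 3 + 4·3 = 15, valid modulo lcm(4, 5) = 20: x ≡ 15 (mod 20).
  Combine with x ≡ 10 (mod 17); new modulus lcm = 340.
    Write x = 15 + 20·t and substitute into x ≡ 10 (mod 17): 20·t ≡ 10 − 15 = -5 (mod 17).
    Reduce coefficients mod 17: 3·t ≡ 12 (mod 17).
    The inverse of 3 mod 17 is 6 (since 3·6 = 18 = 1·17 + 1), so t ≡ 6·12 = 72 ≡ 4 (mod 17).
    Then x = 15 + 20·4 = 95, valid modulo lcm(20, 17) = 340: x ≡ 95 (mod 340).
  Combine with x ≡ 1 (mod 13); new modulus lcm = 4420.
    Write x = 95 + 340·t and substitute into x ≡ 1 (mod 13): 340·t ≡ 1 − 95 = -94 (mod 13).
    Reduce coefficients mod 13: 2·t ≡ 10 (mod 13).
    The inverse of 2 mod 13 is 7 (since 2·7 = 14 = 1·13 + 1), so t ≡ 7·10 = 70 ≡ 5 (mod 13).
    Then x = 95 + 340·5 = 1795, valid modulo lcm(340, 13) = 4420: x ≡ 1795 (mod 4420).
Verify against each original: 1795 mod 4 = 3, 1795 mod 5 = 0, 1795 mod 17 = 10, 1795 mod 13 = 1.

x ≡ 1795 (mod 4420).


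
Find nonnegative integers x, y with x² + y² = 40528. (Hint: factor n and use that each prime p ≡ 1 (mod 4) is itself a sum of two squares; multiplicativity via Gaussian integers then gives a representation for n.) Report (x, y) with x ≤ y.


Step 1: Factor n = 40528 = 2^4 · 17 · 149.
Step 2: Check the mod-4 condition on each prime factor: 2 = 2 (special); 17 ≡ 1 (mod 4), exponent 1; 149 ≡ 1 (mod 4), exponent 1.
All primes ≡ 3 (mod 4) appear to even exponent (or don't appear), so by the two-squares theorem n IS expressible as a sum of two squares.
Step 3: Build a representation. Group n = k² · m with k = 4 and m = 17 · 149 = 2533 (a product of primes ≡ 1 (mod 4)); a representation of m scales to one of n via (k·x)² + (k·y)² = k²(x² + y²). Each prime p ≡ 1 (mod 4) is itself a sum of two squares; find a² by testing p − a² for a perfect square:
  17: 17 − 1² = 16 = 4² ⇒ 17 = 1² + 4².
  149: 149 − 1² = 148, 149 − 2² = 145, 149 − 3² = 140, 149 − 4² = 133, 149 − 5² = 124, 149 − 6² = 113, 149 − 7² = 100 = 10² ⇒ 149 = 7² + 10².
  Combine using the Brahmagupta–Fibonacci identity (a² + b²)(c² + d²) = (ac − bd)² + (ad + bc)² = (ac + bd)² + (ad − bc)²:
  17 · 149 = 2533: from (1² + 4²)(7² + 10²), take (1·7 − 4·10, 1·10 + 4·7) = (7 − 40, 10 + 28) = (-33, 38); dropping signs (only squares matter) gives (33, 38); check 33² + 38² = 1089 + 1444 = 2533 ✓.
  Scale by k = 4: (4·33, 4·38) = (132, 152).
Step 4: Order so x ≤ y and verify: 132² + 152² = 17424 + 23104 = 40528 = n. ✓

n = 40528 = 132² + 152² (one valid representation with x ≤ y).


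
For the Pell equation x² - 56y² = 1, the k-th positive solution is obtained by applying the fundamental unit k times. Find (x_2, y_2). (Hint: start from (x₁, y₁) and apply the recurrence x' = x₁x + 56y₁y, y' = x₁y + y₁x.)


Step 1: Find the fundamental solution (x₁, y₁) of x² - 56y² = 1.
  Expand √56 as a continued fraction. a₀ = ⌊√56⌋ = 7; iterate m_{k+1} = d_k·a_k − m_k, d_{k+1} = (56 − m_{k+1}²)/d_k, a_{k+1} = ⌊(a₀ + m_{k+1})/d_{k+1}⌋ (starting m₀ = 0, d₀ = 1), with convergents p_k = a_k·p_{k-1} + p_{k-2}, q_k = a_k·q_{k-1} + q_{k-2} (p₋₁ = 1, q₋₁ = 0):
  k = 0: a₀ = 7; p₀/q₀ = 7/1; p₀² − 56·q₀² = 49 − 56 = -7.
  k = 1: m = 7, d = 7, a = ⌊(7 + 7)/7⌋ = 2; p/q = (2·7 + 1)/(2·1 + 0) = 15/2; p² − 56·q² = 225 − 224 = 1.
  The first convergent with p² − 56·q² = 1 gives the fundamental solution (x₁, y₁) = (15, 2).
Step 2: Apply the recurrence (x_{n+1}, y_{n+1}) = (x₁x_n + 56y₁y_n, x₁y_n + y₁x_n) repeatedly.
  From (x_1, y_1) = (15, 2): x_2 = 15·15 + 56·2·2 = 449; y_2 = 15·2 + 2·15 = 60.
Step 3: Verify x_2² - 56·y_2² = 201601 - 201600 = 1 (should be 1). ✓

(x_1, y_1) = (15, 2); (x_2, y_2) = (449, 60).


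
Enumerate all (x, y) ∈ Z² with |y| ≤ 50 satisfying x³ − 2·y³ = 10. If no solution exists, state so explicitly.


The equation is x³ - 2y³ = 10. For fixed y, x³ = 2·y³ + 10, so a solution requires the RHS to be a perfect cube.
Strategy: iterate y from -50 to 50, compute RHS = 2·y³ + 10, and check whether it is a (positive or negative) perfect cube.
Check small values of y:
  y = 0: RHS = 10 is not a perfect cube.
  y = 1: RHS = 12 is not a perfect cube.
  y = -1: RHS = 8 = (2)³ ⇒ x = 2 works.
  y = 2: RHS = 26 is not a perfect cube.
  y = -2: RHS = -6 is not a perfect cube.
  y = 3: RHS = 64 = (4)³ ⇒ x = 4 works.
  y = -3: RHS = -44 is not a perfect cube.
Continuing the search up to |y| = 50 finds no further solutions beyond those listed.
Collected solutions: (2, -1), (4, 3).

Solutions (with |y| ≤ 50): (2, -1), (4, 3).


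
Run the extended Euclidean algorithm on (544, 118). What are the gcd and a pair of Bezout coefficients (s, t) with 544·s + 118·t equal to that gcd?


Euclidean algorithm on (544, 118) — divide until remainder is 0:
  544 = 4 · 118 + 72
  118 = 1 · 72 + 46
  72 = 1 · 46 + 26
  46 = 1 · 26 + 20
  26 = 1 · 20 + 6
  20 = 3 · 6 + 2
  6 = 3 · 2 + 0
gcd(544, 118) = 2.
Track Bezout coefficients alongside the remainders: start with r₀ = 544 = a·1 + b·0 (s = 1, t = 0) and r₁ = 118 = a·0 + b·1 (s = 0, t = 1); each new remainder r_{k+1} = r_{k-1} − q_k·r_k inherits s_{k+1} = s_{k-1} − q_k·s_k, t_{k+1} = t_{k-1} − q_k·t_k, so r_k = a·s_k + b·t_k at every step:
  q = 4: r = 72, s = 1 − 4·0 = 1, t = 0 − 4·1 = -4  (check: 544·1 + 118·(-4) = 72)
  q = 1: r = 46, s = 0 − 1·1 = -1, t = 1 − 1·(-4) = 5  (check: 544·(-1) + 118·5 = 46)
  q = 1: r = 26, s = 1 − 1·(-1) = 2, t = -4 − 1·5 = -9  (check: 544·2 + 118·(-9) = 26)
  q = 1: r = 20, s = -1 − 1·2 = -3, t = 5 − 1·(-9) = 14  (check: 544·(-3) + 118·14 = 20)
  q = 1: r = 6, s = 2 − 1·(-3) = 5, t = -9 − 1·14 = -23  (check: 544·5 + 118·(-23) = 6)
  q = 3: r = 2, s = -3 − 3·5 = -18, t = 14 − 3·(-23) = 83  (check: 544·(-18) + 118·83 = 2)
The row with r = 2 (the gcd) gives the Bezout coefficients s = -18, t = 83.
Result: 544 · (-18) + 118 · (83) = 2.

gcd(544, 118) = 2; s = -18, t = 83 (check: 544·(-18) + 118·83 = 2).


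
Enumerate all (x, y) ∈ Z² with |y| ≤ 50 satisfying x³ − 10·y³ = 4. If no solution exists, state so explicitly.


The equation is x³ - 10y³ = 4. For fixed y, x³ = 10·y³ + 4, so a solution requires the RHS to be a perfect cube.
Strategy: iterate y from -50 to 50, compute RHS = 10·y³ + 4, and check whether it is a (positive or negative) perfect cube.
Check small values of y:
  y = 0: RHS = 4 is not a perfect cube.
  y = 1: RHS = 14 is not a perfect cube.
  y = -1: RHS = -6 is not a perfect cube.
  y = 2: RHS = 84 is not a perfect cube.
  y = -2: RHS = -76 is not a perfect cube.
  y = 3: RHS = 274 is not a perfect cube.
  y = -3: RHS = -266 is not a perfect cube.
Continuing the search up to |y| = 50 finds no solutions either.
No (x, y) in the scanned range satisfies the equation.

No integer solutions with |y| ≤ 50.


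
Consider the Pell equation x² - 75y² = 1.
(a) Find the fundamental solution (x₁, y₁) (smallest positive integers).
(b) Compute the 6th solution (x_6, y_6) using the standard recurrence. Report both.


Step 1: Find the fundamental solution (x₁, y₁) of x² - 75y² = 1.
  Expand √75 as a continued fraction. a₀ = ⌊√75⌋ = 8; iterate m_{k+1} = d_k·a_k − m_k, d_{k+1} = (75 − m_{k+1}²)/d_k, a_{k+1} = ⌊(a₀ + m_{k+1})/d_{k+1}⌋ (starting m₀ = 0, d₀ = 1), with convergents p_k = a_k·p_{k-1} + p_{k-2}, q_k = a_k·q_{k-1} + q_{k-2} (p₋₁ = 1, q₋₁ = 0):
  k = 0: a₀ = 8; p₀/q₀ = 8/1; p₀² − 75·q₀² = 64 − 75 = -11.
  k = 1: m = 8, d = 11, a = ⌊(8 + 8)/11⌋ = 1; p/q = (1·8 + 1)/(1·1 + 0) = 9/1; p² − 75·q² = 81 − 75 = 6.
  k = 2: m = 3, d = 6, a = ⌊(8 + 3)/6⌋ = 1; p/q = (1·9 + 8)/(1·1 + 1) = 17/2; p² − 75·q² = 289 − 300 = -11.
  k = 3: m = 3, d = 11, a = ⌊(8 + 3)/11⌋ = 1; p/q = (1·17 + 9)/(1·2 + 1) = 26/3; p² − 75·q² = 676 − 675 = 1.
  The first convergent with p² − 75·q² = 1 gives the fundamental solution (x₁, y₁) = (26, 3).
Step 2: Apply the recurrence (x_{n+1}, y_{n+1}) = (x₁x_n + 75y₁y_n, x₁y_n + y₁x_n) repeatedly.
  From (x_1, y_1) = (26, 3): x_2 = 26·26 + 75·3·3 = 1351; y_2 = 26·3 + 3·26 = 156.
  From (x_2, y_2) = (1351, 156): x_3 = 26·1351 + 75·3·156 = 70226; y_3 = 26·156 + 3·1351 = 8109.
  From (x_3, y_3) = (70226, 8109): x_4 = 26·70226 + 75·3·8109 = 3650401; y_4 = 26·8109 + 3·70226 = 421512.
  From (x_4, y_4) = (3650401, 421512): x_5 = 26·3650401 + 75·3·421512 = 189750626; y_5 = 26·421512 + 3·3650401 = 21910515.
  From (x_5, y_5) = (189750626, 21910515): x_6 = 26·189750626 + 75·3·21910515 = 9863382151; y_6 = 26·21910515 + 3·189750626 = 1138925268.
Step 3: Verify x_6² - 75·y_6² = 97286307456665386801 - 97286307456665386800 = 1 (should be 1). ✓

(x_1, y_1) = (26, 3); (x_6, y_6) = (9863382151, 1138925268).


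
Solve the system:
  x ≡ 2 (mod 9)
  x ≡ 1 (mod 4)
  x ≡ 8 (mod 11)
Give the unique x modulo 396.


Moduli 9, 4, 11 are pairwise coprime; by CRT there is a unique solution modulo M = 9 · 4 · 11 = 396.
Solve pairwise, accumulating the modulus:
  Start with x ≡ 2 (mod 9).
  Combine with x ≡ 1 (mod 4): since gcd(9, 4) = 1, we get a unique residue mod 36.
    Write x = 2 + 9·t and substitute into x ≡ 1 (mod 4): 9·t ≡ 1 − 2 = -1 (mod 4).
    Reduce coefficients mod 4: 1·t ≡ 3 (mod 4).
    So t ≡ 3 (mod 4).
    Then x = 2 + 9·3 = 29, valid modulo lcm(9, 4) = 36: x ≡ 29 (mod 36).
  Combine with x ≡ 8 (mod 11): since gcd(36, 11) = 1, we get a unique residue mod 396.
    Write x = 29 + 36·t and substitute into x ≡ 8 (mod 11): 36·t ≡ 8 − 29 = -21 (mod 11).
    Reduce coefficients mod 11: 3·t ≡ 1 (mod 11).
    The inverse of 3 mod 11 is 4 (since 3·4 = 12 = 1·11 + 1), so t ≡ 4·1 = 4 ≡ 4 (mod 11).
    Then x = 29 + 36·4 = 173, valid modulo lcm(36, 11) = 396: x ≡ 173 (mod 396).
Verify: 173 mod 9 = 2 ✓, 173 mod 4 = 1 ✓, 173 mod 11 = 8 ✓.

x ≡ 173 (mod 396).


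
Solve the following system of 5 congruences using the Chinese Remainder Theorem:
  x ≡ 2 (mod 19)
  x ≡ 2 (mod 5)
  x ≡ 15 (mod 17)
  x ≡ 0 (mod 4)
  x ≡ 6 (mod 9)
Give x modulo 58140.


Product of moduli M = 19 · 5 · 17 · 4 · 9 = 58140.
Merge one congruence at a time:
  Start: x ≡ 2 (mod 19).
  Combine with x ≡ 2 (mod 5); new modulus lcm = 95.
    Write x = 2 + 19·t and substitute into x ≡ 2 (mod 5): 19·t ≡ 2 − 2 = 0 (mod 5).
    Reduce coefficients mod 5: 4·t ≡ 0 (mod 5).
    The inverse of 4 mod 5 is 4 (since 4·4 = 16 = 3·5 + 1), so t ≡ 4·0 = 0 ≡ 0 (mod 5).
    Then x = 2 + 19·0 = 2, valid modulo lcm(19, 5) = 95: x ≡ 2 (mod 95).
  Combine with x ≡ 15 (mod 17); new modulus lcm = 1615.
    Write x = 2 + 95·t and substitute into x ≡ 15 (mod 17): 95·t ≡ 15 − 2 = 13 (mod 17).
    Reduce coefficients mod 17: 10·t ≡ 13 (mod 17).
    The inverse of 10 mod 17 is 12 (since 10·12 = 120 = 7·17 + 1), so t ≡ 12·13 = 156 ≡ 3 (mod 17).
    Then x = 2 + 95·3 = 287, valid modulo lcm(95, 17) = 1615: x ≡ 287 (mod 1615).
  Combine with x ≡ 0 (mod 4); new modulus lcm = 6460.
    Write x = 287 + 1615·t and substitute into x ≡ 0 (mod 4): 1615·t ≡ 0 − 287 = -287 (mod 4).
    Reduce coefficients mod 4: 3·t ≡ 1 (mod 4).
    The inverse of 3 mod 4 is 3 (since 3·3 = 9 = 2·4 + 1), so t ≡ 3·1 = 3 ≡ 3 (mod 4).
    Then x = 287 + 1615·3 = 5132, valid modulo lcm(1615, 4) = 6460: x ≡ 5132 (mod 6460).
  Combine with x ≡ 6 (mod 9); new modulus lcm = 58140.
    Write x = 5132 + 6460·t and substitute into x ≡ 6 (mod 9): 6460·t ≡ 6 − 5132 = -5126 (mod 9).
    Reduce coefficients mod 9: 7·t ≡ 4 (mod 9).
    The inverse of 7 mod 9 is 4 (since 7·4 = 28 = 3·9 + 1), so t ≡ 4·4 = 16 ≡ 7 (mod 9).
    Then x = 5132 + 6460·7 = 50352, valid modulo lcm(6460, 9) = 58140: x ≡ 50352 (mod 58140).
Verify against each original: 50352 mod 19 = 2, 50352 mod 5 = 2, 50352 mod 17 = 15, 50352 mod 4 = 0, 50352 mod 9 = 6.

x ≡ 50352 (mod 58140).


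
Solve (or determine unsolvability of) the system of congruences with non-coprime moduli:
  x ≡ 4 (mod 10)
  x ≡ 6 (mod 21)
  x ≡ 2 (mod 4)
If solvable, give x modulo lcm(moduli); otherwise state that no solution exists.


Moduli 10, 21, 4 are not pairwise coprime, so CRT works modulo lcm(m_i) when all pairwise compatibility conditions hold.
Pairwise compatibility: gcd(m_i, m_j) must divide a_i - a_j for every pair.
Merge one congruence at a time:
  Start: x ≡ 4 (mod 10).
  Combine with x ≡ 6 (mod 21): gcd(10, 21) = 1; 6 - 4 = 2, which IS divisible by 1, so compatible.
    Write x = 4 + 10·t and substitute into x ≡ 6 (mod 21): 10·t ≡ 6 − 4 = 2 (mod 21).
    The inverse of 10 mod 21 is 19 (since 10·19 = 190 = 9·21 + 1), so t ≡ 19·2 = 38 ≡ 17 (mod 21).
    Then x = 4 + 10·17 = 174, valid modulo lcm(10, 21) = 210: x ≡ 174 (mod 210).
  Combine with x ≡ 2 (mod 4): gcd(210, 4) = 2; 2 - 174 = -172, which IS divisible by 2, so compatible.
    Write x = 174 + 210·t and substitute into x ≡ 2 (mod 4): 210·t ≡ 2 − 174 = -172 (mod 4).
    Divide the congruence (and modulus) by g = 2: 105·t ≡ -86 (mod 2).
    Reduce coefficients mod 2: 1·t ≡ 0 (mod 2).
    So t ≡ 0 (mod 2).
    Then x = 174 + 210·0 = 174, valid modulo lcm(210, 4) = 420: x ≡ 174 (mod 420).
Verify: 174 mod 10 = 4, 174 mod 21 = 6, 174 mod 4 = 2.

x ≡ 174 (mod 420).


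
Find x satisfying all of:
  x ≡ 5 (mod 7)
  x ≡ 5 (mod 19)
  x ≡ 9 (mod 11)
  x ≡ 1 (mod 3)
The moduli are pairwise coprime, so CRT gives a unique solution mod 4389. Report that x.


Product of moduli M = 7 · 19 · 11 · 3 = 4389.
Merge one congruence at a time:
  Start: x ≡ 5 (mod 7).
  Combine with x ≡ 5 (mod 19); new modulus lcm = 133.
    Write x = 5 + 7·t and substitute into x ≡ 5 (mod 19): 7·t ≡ 5 − 5 = 0 (mod 19).
    The inverse of 7 mod 19 is 11 (since 7·11 = 77 = 4·19 + 1), so t ≡ 11·0 = 0 ≡ 0 (mod 19).
    Then x = 5 + 7·0 = 5, valid modulo lcm(7, 19) = 133: x ≡ 5 (mod 133).
  Combine with x ≡ 9 (mod 11); new modulus lcm = 1463.
    Write x = 5 + 133·t and substitute into x ≡ 9 (mod 11): 133·t ≡ 9 − 5 = 4 (mod 11).
    Reduce coefficients mod 11: 1·t ≡ 4 (mod 11).
    So t ≡ 4 (mod 11).
    Then x = 5 + 133·4 = 537, valid modulo lcm(133, 11) = 1463: x ≡ 537 (mod 1463).
  Combine with x ≡ 1 (mod 3); new modulus lcm = 4389.
    Write x = 537 + 1463·t and substitute into x ≡ 1 (mod 3): 1463·t ≡ 1 − 537 = -536 (mod 3).
    Reduce coefficients mod 3: 2·t ≡ 1 (mod 3).
    The inverse of 2 mod 3 is 2 (since 2·2 = 4 = 1·3 + 1), so t ≡ 2·1 = 2 ≡ 2 (mod 3).
    Then x = 537 + 1463·2 = 3463, valid modulo lcm(1463, 3) = 4389: x ≡ 3463 (mod 4389).
Verify against each original: 3463 mod 7 = 5, 3463 mod 19 = 5, 3463 mod 11 = 9, 3463 mod 3 = 1.

x ≡ 3463 (mod 4389).


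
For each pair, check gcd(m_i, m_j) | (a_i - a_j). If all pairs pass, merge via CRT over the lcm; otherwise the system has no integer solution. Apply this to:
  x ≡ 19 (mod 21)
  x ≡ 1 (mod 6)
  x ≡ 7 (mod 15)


Moduli 21, 6, 15 are not pairwise coprime, so CRT works modulo lcm(m_i) when all pairwise compatibility conditions hold.
Pairwise compatibility: gcd(m_i, m_j) must divide a_i - a_j for every pair.
Merge one congruence at a time:
  Start: x ≡ 19 (mod 21).
  Combine with x ≡ 1 (mod 6): gcd(21, 6) = 3; 1 - 19 = -18, which IS divisible by 3, so compatible.
    Write x = 19 + 21·t and substitute into x ≡ 1 (mod 6): 21·t ≡ 1 − 19 = -18 (mod 6).
    Divide the congruence (and modulus) by g = 3: 7·t ≡ -6 (mod 2).
    Reduce coefficients mod 2: 1·t ≡ 0 (mod 2).
    So t ≡ 0 (mod 2).
    Then x = 19 + 21·0 = 19, valid modulo lcm(21, 6) = 42: x ≡ 19 (mod 42).
  Combine with x ≡ 7 (mod 15): gcd(42, 15) = 3; 7 - 19 = -12, which IS divisible by 3, so compatible.
    Write x = 19 + 42·t and substitute into x ≡ 7 (mod 15): 42·t ≡ 7 − 19 = -12 (mod 15).
    Divide the congruence (and modulus) by g = 3: 14·t ≡ -4 (mod 5).
    Reduce coefficients mod 5: 4·t ≡ 1 (mod 5).
    The inverse of 4 mod 5 is 4 (since 4·4 = 16 = 3·5 + 1), so t ≡ 4·1 = 4 ≡ 4 (mod 5).
    Then x = 19 + 42·4 = 187, valid modulo lcm(42, 15) = 210: x ≡ 187 (mod 210).
Verify: 187 mod 21 = 19, 187 mod 6 = 1, 187 mod 15 = 7.

x ≡ 187 (mod 210).


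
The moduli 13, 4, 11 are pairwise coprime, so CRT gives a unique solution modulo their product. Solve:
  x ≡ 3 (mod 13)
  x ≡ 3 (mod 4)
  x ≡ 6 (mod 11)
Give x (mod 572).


Moduli 13, 4, 11 are pairwise coprime; by CRT there is a unique solution modulo M = 13 · 4 · 11 = 572.
Solve pairwise, accumulating the modulus:
  Start with x ≡ 3 (mod 13).
  Combine with x ≡ 3 (mod 4): since gcd(13, 4) = 1, we get a unique residue mod 52.
    Write x = 3 + 13·t and substitute into x ≡ 3 (mod 4): 13·t ≡ 3 − 3 = 0 (mod 4).
    Reduce coefficients mod 4: 1·t ≡ 0 (mod 4).
    So t ≡ 0 (mod 4).
    Then x = 3 + 13·0 = 3, valid modulo lcm(13, 4) = 52: x ≡ 3 (mod 52).
  Combine with x ≡ 6 (mod 11): since gcd(52, 11) = 1, we get a unique residue mod 572.
    Write x = 3 + 52·t and substitute into x ≡ 6 (mod 11): 52·t ≡ 6 − 3 = 3 (mod 11).
    Reduce coefficients mod 11: 8·t ≡ 3 (mod 11).
    The inverse of 8 mod 11 is 7 (since 8·7 = 56 = 5·11 + 1), so t ≡ 7·3 = 21 ≡ 10 (mod 11).
    Then x = 3 + 52·10 = 523, valid modulo lcm(52, 11) = 572: x ≡ 523 (mod 572).
Verify: 523 mod 13 = 3 ✓, 523 mod 4 = 3 ✓, 523 mod 11 = 6 ✓.

x ≡ 523 (mod 572).
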